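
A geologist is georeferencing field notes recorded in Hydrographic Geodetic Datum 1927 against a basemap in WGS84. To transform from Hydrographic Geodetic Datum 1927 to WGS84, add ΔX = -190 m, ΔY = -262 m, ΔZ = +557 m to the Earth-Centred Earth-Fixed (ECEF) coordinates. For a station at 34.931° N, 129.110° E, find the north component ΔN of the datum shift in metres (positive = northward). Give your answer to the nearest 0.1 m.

At φ = 34.931°, λ = 129.110°: sin φ = 0.572590, cos φ = 0.819842, sin λ = 0.775936, cos λ = -0.630811.
ΔN = −sin φ cos λ·ΔX − sin φ sin λ·ΔY + cos φ·ΔZ = −(0.572590)(-0.630811)(-190) − (0.572590)(0.775936)(-262) + (0.819842)(557) = 504.43 m.

ΔN = 504.4 m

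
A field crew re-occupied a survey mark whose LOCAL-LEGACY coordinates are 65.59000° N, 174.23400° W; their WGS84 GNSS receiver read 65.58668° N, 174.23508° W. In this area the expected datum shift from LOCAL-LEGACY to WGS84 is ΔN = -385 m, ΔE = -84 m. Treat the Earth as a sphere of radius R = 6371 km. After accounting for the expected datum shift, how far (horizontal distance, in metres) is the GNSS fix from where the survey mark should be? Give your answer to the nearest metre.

38 m

Observed coordinate differences: Δφ = -0.00332°, Δλ = -0.00108°.
Converting to metres (1° lat = 111195 m, cos φ = 0.413263): observed ΔN = -369.2 m, observed ΔE = -49.6 m.
Subtracting the expected shift leaves a residual of -369.2 − (-385) = 15.8 m north and -49.6 − (-84) = 34.4 m east.
Residual distance = √(15.8² + 34.4²) = 37.8 m.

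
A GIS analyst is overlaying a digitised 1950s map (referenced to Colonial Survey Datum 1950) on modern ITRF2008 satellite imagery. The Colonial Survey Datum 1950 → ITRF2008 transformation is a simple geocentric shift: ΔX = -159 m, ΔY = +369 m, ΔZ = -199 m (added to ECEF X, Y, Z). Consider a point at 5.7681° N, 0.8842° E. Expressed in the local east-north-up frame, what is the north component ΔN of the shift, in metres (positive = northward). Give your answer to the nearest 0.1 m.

ΔN = -182.6 m

The local north axis is (−sin φ cos λ, −sin φ sin λ, cos φ), giving ΔN = 15.978 − 0.572 − 197.992 = -182.59 m.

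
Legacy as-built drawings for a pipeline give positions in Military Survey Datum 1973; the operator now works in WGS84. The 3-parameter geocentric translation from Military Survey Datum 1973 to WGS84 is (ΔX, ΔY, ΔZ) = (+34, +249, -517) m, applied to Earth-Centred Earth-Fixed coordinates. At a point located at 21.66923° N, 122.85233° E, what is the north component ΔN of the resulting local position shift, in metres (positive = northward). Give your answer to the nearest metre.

The local north axis is (−sin φ cos λ, −sin φ sin λ, cos φ), giving ΔN = 6.810 − 77.238 − 480.464 = -550.89 m.

ΔN = -551 m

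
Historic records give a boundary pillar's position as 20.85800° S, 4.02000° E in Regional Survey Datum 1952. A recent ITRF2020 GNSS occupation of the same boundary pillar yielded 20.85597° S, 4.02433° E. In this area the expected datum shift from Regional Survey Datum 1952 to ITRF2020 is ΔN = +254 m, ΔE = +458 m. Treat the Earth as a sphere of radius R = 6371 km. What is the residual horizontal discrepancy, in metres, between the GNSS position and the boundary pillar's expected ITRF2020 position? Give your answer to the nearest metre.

29 m

Observed coordinate differences: Δφ = +0.00203°, Δλ = +0.00433°.
Converting to metres (1° lat = 111195 m, cos φ = 0.934466): observed ΔN = 225.7 m, observed ΔE = 449.9 m.
Subtracting the expected shift leaves a residual of 225.7 − (254) = -28.3 m north and 449.9 − (458) = -8.1 m east.
Residual distance = √((-28.3)² + (-8.1)²) = 29.4 m.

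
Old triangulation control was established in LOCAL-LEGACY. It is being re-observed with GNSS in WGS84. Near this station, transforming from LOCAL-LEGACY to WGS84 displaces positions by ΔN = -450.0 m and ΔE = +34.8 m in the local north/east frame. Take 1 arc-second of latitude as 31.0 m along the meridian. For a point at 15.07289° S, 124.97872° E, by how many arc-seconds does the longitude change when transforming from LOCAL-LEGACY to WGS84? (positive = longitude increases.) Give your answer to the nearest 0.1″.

At latitude -15.07289°, cos φ = 0.965596.
1″ of longitude at this latitude = 31.00 × cos φ = 29.9335 m, so Δλ = 34.8 / 29.9335 = 1.163″.

Δλ = 1.2″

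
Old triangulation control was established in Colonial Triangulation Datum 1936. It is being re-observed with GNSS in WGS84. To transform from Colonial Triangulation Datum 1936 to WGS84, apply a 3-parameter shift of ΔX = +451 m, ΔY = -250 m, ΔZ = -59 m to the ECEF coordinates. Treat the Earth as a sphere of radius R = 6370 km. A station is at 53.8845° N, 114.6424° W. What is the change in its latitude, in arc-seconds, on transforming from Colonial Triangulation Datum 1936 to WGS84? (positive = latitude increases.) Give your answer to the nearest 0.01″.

sin φ = 0.807830, cos φ = 0.589415, sin λ = -0.908928, cos λ = -0.416954.
North component: ΔN = −sin φ cos λ·ΔX − sin φ sin λ·ΔY + cos φ·ΔZ = −(0.807830)(-0.416954)(451) − (0.807830)(-0.908928)(-250) + (0.589415)(-59) = -66.43 m.
1° of latitude spans πR/180 = 111177 m, so Δφ = -66.43 / 111177 × 3600 = -2.151″.

Δφ = -2.15″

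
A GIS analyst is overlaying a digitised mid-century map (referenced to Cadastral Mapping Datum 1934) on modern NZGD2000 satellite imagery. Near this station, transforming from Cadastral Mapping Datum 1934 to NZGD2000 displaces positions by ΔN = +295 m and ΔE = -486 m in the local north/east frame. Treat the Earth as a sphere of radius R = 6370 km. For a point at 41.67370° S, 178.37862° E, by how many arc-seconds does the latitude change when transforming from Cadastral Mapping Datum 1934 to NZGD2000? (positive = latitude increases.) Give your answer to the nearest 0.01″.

On a sphere of radius R, 1 rad of latitude = R, so Δφ = ΔN / R = 295.0 / 6370000 = 4.6311e-05 rad = 9.552″.

Δφ = 9.55″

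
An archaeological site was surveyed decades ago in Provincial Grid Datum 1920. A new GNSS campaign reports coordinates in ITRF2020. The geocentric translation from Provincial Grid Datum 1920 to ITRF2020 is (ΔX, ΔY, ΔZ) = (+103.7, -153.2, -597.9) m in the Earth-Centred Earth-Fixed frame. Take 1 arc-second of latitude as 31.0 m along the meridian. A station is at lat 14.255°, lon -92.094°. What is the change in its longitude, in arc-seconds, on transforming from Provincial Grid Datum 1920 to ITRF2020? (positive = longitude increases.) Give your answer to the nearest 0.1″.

Δλ = 3.6″

sin φ = 0.246238, cos φ = 0.969209, sin λ = -0.999332, cos λ = -0.036539.
East component: ΔE = −sin λ·ΔX + cos λ·ΔY = −(-0.999332)(103.7) + (-0.036539)(-153.2) = 109.23 m.
1° of latitude spans 3600 × 31.00 = 111600 m; at latitude φ, 1° of longitude spans that × cos φ = 108163.8 m, so Δλ = 109.23 / 108163.8 × 3600 = 3.635″.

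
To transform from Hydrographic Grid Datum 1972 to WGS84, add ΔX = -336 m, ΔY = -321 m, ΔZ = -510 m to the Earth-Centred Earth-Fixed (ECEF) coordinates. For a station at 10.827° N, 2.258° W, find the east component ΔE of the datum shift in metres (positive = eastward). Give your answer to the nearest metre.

The local east axis at (φ, λ) is (−sin λ, cos λ, 0), so ΔE = −sin(-2.258°)·(-336) + cos(-2.258°)·(-321) = -333.99 m.

ΔE = -334 m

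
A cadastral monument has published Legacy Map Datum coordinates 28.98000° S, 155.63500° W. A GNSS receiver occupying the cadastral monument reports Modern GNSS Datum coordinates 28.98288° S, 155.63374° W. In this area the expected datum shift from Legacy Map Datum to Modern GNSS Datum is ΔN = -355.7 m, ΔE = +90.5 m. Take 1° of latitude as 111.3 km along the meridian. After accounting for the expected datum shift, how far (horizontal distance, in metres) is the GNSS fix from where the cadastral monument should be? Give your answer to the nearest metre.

Observed coordinate differences: Δφ = -0.00288°, Δλ = +0.00126°.
Converting to metres (1° lat = 111300 m, cos φ = 0.874789): observed ΔN = -320.5 m, observed ΔE = 122.7 m.
Subtracting the expected shift leaves a residual of -320.5 − (-355.7) = 35.2 m north and 122.7 − (90.5) = 32.2 m east.
Residual distance = √(35.2² + 32.2²) = 47.7 m.

48 m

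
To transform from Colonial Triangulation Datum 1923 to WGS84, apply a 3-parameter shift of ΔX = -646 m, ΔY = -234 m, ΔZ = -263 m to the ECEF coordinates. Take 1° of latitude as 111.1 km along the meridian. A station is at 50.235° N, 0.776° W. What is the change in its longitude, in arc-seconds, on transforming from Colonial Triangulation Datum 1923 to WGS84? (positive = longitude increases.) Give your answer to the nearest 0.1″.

Δλ = -12.3″

sin φ = 0.768674, cos φ = 0.639640, sin λ = -0.013543, cos λ = 0.999908.
East component: ΔE = −sin λ·ΔX + cos λ·ΔY = −(-0.013543)(-646) + (0.999908)(-234) = -242.73 m.
1° of latitude spans 111100 m; at latitude φ, 1° of longitude spans that × cos φ = 71064.0 m, so Δλ = -242.73 / 71064.0 × 3600 = -12.296″.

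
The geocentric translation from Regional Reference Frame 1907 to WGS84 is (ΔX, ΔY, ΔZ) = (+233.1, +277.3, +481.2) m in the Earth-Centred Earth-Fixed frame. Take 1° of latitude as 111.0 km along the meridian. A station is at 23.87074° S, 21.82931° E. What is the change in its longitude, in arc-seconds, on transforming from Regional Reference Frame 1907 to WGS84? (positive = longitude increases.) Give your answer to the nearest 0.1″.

Δλ = 6.1″

sin φ = -0.404675, cos φ = 0.914461, sin λ = 0.371843, cos λ = 0.928296.
East component: ΔE = −sin λ·ΔX + cos λ·ΔY = −(0.371843)(233.1) + (0.928296)(277.3) = 170.74 m.
1° of latitude spans 111000 m; at latitude φ, 1° of longitude spans that × cos φ = 101505.1 m, so Δλ = 170.74 / 101505.1 × 3600 = 6.055″.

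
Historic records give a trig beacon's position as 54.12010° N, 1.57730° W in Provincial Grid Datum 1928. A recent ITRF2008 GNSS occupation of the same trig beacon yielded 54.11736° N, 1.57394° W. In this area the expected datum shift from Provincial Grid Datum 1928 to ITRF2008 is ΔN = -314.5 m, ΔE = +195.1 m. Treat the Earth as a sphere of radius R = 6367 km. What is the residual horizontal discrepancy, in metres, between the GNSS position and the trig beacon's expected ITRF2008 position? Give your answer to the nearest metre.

26 m

Observed coordinate differences: Δφ = -0.00274°, Δλ = +0.00336°.
Converting to metres (1° lat = 111125 m, cos φ = 0.586088): observed ΔN = -304.5 m, observed ΔE = 218.8 m.
Subtracting the expected shift leaves a residual of -304.5 − (-314.5) = 10.0 m north and 218.8 − (195.1) = 23.7 m east.
Residual distance = √(10.0² + 23.7²) = 25.8 m.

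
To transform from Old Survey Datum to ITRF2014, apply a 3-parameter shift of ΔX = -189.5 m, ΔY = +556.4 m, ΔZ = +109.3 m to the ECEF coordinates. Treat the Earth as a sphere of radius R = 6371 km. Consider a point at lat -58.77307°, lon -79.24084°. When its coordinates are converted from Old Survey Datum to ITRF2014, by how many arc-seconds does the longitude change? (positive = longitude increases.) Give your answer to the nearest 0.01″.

sin φ = -0.855121, cos φ = 0.518429, sin λ = -0.982421, cos λ = 0.186681.
East component: ΔE = −sin λ·ΔX + cos λ·ΔY = −(-0.982421)(-189.5) + (0.186681)(556.4) = -82.30 m.
1° of latitude spans πR/180 = 111195 m; at latitude φ, 1° of longitude spans that × cos φ = 57646.7 m, so Δλ = -82.30 / 57646.7 × 3600 = -5.140″.

Δλ = -5.14″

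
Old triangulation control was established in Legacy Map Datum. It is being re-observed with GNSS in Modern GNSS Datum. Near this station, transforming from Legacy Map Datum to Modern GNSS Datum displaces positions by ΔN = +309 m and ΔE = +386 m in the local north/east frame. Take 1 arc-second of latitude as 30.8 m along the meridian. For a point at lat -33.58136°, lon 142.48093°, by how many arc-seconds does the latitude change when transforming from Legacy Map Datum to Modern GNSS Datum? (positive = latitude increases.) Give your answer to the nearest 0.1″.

1″ of latitude = 30.80 m, so Δφ = 309.0 / 30.80 = 10.032″.

Δφ = 10.0″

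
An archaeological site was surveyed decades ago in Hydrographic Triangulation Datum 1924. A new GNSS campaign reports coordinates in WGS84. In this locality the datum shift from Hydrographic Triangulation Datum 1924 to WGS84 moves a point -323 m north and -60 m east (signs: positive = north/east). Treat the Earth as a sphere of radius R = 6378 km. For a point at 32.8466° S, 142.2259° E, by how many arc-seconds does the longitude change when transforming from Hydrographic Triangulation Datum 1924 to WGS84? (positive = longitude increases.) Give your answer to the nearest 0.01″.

At latitude -32.8466°, cos φ = 0.840126.
One radian of longitude at latitude φ spans R cos φ, so Δλ = ΔE / (R cos φ) = -60.0 / (6378000 × 0.840126) = -1.1198e-05 rad = -2.310″.

Δλ = -2.31″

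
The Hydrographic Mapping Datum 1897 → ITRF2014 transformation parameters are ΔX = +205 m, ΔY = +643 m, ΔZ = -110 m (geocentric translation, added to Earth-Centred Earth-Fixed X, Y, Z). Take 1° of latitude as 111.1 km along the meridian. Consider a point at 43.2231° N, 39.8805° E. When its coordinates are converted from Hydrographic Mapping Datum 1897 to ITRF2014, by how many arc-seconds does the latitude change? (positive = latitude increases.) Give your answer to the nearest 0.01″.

Δφ = -15.24″

sin φ = 0.684841, cos φ = 0.728693, sin λ = 0.641188, cos λ = 0.767383.
North component: ΔN = −sin φ cos λ·ΔX − sin φ sin λ·ΔY + cos φ·ΔZ = −(0.684841)(0.767383)(205) − (0.684841)(0.641188)(643) + (0.728693)(-110) = -470.24 m.
1° of latitude spans 111100 m, so Δφ = -470.24 / 111100 × 3600 = -15.237″.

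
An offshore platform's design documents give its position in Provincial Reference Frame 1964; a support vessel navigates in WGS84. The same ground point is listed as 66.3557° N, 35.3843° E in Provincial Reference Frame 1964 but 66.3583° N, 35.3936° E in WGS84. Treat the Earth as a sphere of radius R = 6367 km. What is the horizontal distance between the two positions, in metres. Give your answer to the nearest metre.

505 m

Δφ = 66.3583° − 66.3557° = +0.0026°; Δλ = 35.3936° − 35.3843° = +0.0093°.
1° along a meridian = πR/180 = 111125 m.
ΔN = Δφ × 111125 = 288.9 m; ΔE = Δλ × 111125 × cos(66.3557°) = +0.0093 × 111125 × 0.401057 = 414.5 m.
Distance = √(ΔE² + ΔN²) = √(414.5² + 288.9²) = 505.2 m.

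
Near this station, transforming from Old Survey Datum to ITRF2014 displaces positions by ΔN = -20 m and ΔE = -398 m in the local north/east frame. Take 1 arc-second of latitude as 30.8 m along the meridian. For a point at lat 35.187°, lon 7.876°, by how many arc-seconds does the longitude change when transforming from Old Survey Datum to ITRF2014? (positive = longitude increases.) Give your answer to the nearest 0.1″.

At latitude 35.187°, cos φ = 0.817276.
1″ of longitude at this latitude = 30.80 × cos φ = 25.1721 m, so Δλ = -398.0 / 25.1721 = -15.811″.

Δλ = -15.8″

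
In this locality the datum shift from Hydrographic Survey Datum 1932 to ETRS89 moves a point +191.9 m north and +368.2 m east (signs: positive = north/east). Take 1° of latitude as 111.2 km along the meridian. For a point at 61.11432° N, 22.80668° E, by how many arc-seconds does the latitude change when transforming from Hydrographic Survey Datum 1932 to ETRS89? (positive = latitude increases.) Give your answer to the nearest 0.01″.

Δφ = 6.21″

1° of latitude = 111.2 km, so Δφ = 191.9 / 111200 = 0.0017257° = 6.213″.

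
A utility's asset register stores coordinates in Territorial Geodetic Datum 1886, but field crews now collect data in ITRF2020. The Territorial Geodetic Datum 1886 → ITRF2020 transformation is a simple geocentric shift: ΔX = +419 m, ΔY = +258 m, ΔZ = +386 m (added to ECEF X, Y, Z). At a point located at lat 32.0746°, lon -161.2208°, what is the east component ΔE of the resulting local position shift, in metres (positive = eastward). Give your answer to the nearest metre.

ΔE = -109 m

At φ = 32.0746°, λ = -161.2208°: sin φ = 0.531023, cos φ = 0.847357, sin λ = -0.321922, cos λ = -0.946766.
ΔE = −sin λ·ΔX + cos λ·ΔY = −(-0.321922)·(419) + (-0.946766)·(258) = -109.38 m.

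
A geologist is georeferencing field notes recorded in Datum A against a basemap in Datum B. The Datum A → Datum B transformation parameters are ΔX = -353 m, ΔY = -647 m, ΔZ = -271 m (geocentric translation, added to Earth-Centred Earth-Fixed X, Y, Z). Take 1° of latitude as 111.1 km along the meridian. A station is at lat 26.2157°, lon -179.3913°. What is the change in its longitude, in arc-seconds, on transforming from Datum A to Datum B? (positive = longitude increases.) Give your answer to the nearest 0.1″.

Δλ = 23.2″

sin φ = 0.441752, cos φ = 0.897137, sin λ = -0.010624, cos λ = -0.999944.
East component: ΔE = −sin λ·ΔX + cos λ·ΔY = −(-0.010624)(-353) + (-0.999944)(-647) = 643.21 m.
1° of latitude spans 111100 m; at latitude φ, 1° of longitude spans that × cos φ = 99672.0 m, so Δλ = 643.21 / 99672.0 × 3600 = 23.232″.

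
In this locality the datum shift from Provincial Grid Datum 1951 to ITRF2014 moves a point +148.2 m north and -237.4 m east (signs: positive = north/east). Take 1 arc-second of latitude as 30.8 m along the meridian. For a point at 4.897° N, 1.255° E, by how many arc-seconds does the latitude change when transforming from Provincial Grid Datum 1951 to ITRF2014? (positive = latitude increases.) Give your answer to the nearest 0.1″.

1″ of latitude = 30.80 m, so Δφ = 148.2 / 30.80 = 4.812″.

Δφ = 4.8″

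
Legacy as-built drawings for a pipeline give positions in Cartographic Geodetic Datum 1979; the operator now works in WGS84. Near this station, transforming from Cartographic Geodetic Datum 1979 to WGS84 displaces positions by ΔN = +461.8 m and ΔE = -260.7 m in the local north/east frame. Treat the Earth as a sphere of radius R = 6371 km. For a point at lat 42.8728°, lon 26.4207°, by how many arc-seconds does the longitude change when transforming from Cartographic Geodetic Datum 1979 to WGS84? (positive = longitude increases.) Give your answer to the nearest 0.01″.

At latitude 42.8728°, cos φ = 0.732866.
One radian of longitude at latitude φ spans R cos φ, so Δλ = ΔE / (R cos φ) = -260.7 / (6371000 × 0.732866) = -5.5835e-05 rad = -11.517″.

Δλ = -11.52″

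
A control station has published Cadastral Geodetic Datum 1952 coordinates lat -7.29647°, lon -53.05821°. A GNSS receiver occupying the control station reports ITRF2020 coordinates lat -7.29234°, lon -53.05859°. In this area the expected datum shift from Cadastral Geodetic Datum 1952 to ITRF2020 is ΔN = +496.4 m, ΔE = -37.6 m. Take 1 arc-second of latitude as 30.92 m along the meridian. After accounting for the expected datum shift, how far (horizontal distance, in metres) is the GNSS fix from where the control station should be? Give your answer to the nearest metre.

Observed coordinate differences: Δφ = +0.00413°, Δλ = -0.00038°.
Converting to metres (1° lat = 111312 m, cos φ = 0.991902): observed ΔN = 459.7 m, observed ΔE = -42.0 m.
Subtracting the expected shift leaves a residual of 459.7 − (496.4) = -36.7 m north and -42.0 − (-37.6) = -4.4 m east.
Residual distance = √((-36.7)² + (-4.4)²) = 36.9 m.

37 m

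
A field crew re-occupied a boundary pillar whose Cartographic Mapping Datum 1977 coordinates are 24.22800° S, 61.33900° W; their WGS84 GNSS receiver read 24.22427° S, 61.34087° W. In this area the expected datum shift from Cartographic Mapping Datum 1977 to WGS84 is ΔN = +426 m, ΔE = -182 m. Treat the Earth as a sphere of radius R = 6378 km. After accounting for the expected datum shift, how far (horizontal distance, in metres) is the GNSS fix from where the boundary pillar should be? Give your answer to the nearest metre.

Observed coordinate differences: Δφ = +0.00373°, Δλ = -0.00187°.
Converting to metres (1° lat = 111317 m, cos φ = 0.911920): observed ΔN = 415.2 m, observed ΔE = -189.8 m.
Subtracting the expected shift leaves a residual of 415.2 − (426) = -10.8 m north and -189.8 − (-182) = -7.8 m east.
Residual distance = √((-10.8)² + (-7.8)²) = 13.3 m.

13 m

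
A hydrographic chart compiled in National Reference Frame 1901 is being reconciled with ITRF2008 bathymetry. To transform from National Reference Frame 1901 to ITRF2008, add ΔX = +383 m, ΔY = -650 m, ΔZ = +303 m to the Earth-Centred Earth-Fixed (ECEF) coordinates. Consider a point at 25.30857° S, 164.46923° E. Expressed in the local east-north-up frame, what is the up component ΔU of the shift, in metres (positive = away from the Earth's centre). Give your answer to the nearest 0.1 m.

ΔU = -620.5 m

The local up (radial) axis is (cos φ cos λ, cos φ sin λ, sin φ), giving ΔU = -333.597 − 157.337 − 129.530 = -620.46 m.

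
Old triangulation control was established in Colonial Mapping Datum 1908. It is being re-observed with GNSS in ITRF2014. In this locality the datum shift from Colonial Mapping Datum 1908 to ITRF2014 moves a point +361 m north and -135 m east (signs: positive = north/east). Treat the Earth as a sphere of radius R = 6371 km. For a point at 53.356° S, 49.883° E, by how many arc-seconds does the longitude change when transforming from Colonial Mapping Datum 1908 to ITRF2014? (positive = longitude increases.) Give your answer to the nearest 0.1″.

At latitude -53.356°, cos φ = 0.596841.
One radian of longitude at latitude φ spans R cos φ, so Δλ = ΔE / (R cos φ) = -135.0 / (6371000 × 0.596841) = -3.5503e-05 rad = -7.323″.

Δλ = -7.3″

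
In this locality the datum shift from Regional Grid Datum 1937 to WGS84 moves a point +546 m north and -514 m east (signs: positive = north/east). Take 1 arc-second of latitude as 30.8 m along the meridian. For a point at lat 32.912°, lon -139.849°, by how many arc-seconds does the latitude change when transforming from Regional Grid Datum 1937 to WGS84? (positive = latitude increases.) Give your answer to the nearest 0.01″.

Δφ = 17.73″

1″ of latitude = 30.80 m, so Δφ = 546.0 / 30.80 = 17.727″.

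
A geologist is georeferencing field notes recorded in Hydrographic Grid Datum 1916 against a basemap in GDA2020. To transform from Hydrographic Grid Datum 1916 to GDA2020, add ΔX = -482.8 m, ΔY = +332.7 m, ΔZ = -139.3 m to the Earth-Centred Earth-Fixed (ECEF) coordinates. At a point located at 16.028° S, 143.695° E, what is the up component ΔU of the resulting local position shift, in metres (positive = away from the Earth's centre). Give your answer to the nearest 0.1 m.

At φ = -16.028°, λ = 143.695°: sin φ = -0.276107, cos φ = 0.961127, sin λ = 0.592084, cos λ = -0.805877.
ΔU = cos φ cos λ·ΔX + cos φ sin λ·ΔY + sin φ·ΔZ = (0.961127)(-0.805877)(-482.8) + (0.961127)(0.592084)(332.7) + (-0.276107)(-139.3) = 601.74 m.

ΔU = 601.7 m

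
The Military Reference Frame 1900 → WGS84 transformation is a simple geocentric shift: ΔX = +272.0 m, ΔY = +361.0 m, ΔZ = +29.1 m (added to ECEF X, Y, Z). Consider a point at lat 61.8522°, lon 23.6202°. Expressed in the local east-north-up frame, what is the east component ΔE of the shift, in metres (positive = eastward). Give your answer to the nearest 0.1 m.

ΔE = 221.8 m

At φ = 61.8522°, λ = 23.6202°: sin φ = 0.881734, cos φ = 0.471748, sin λ = 0.400672, cos λ = 0.916222.
ΔE = −sin λ·ΔX + cos λ·ΔY = −(0.400672)·(272.0) + (0.916222)·(361.0) = 221.77 m.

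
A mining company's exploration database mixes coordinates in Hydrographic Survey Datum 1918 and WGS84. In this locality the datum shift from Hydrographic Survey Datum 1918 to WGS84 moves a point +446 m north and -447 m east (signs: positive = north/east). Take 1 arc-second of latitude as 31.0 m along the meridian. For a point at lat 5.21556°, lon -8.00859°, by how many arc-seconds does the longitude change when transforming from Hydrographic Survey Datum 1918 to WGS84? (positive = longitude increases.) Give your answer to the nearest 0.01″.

Δλ = -14.48″

At latitude 5.21556°, cos φ = 0.995860.
1″ of longitude at this latitude = 31.00 × cos φ = 30.8717 m, so Δλ = -447.0 / 30.8717 = -14.479″.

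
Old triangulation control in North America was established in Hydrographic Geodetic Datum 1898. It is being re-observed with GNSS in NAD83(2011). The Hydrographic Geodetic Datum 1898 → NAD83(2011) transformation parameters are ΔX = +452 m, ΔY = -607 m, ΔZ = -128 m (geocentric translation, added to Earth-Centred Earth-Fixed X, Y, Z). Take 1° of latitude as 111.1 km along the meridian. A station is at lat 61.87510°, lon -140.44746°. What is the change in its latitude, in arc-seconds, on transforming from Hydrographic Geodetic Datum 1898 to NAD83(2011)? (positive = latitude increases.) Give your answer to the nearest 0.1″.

sin φ = 0.881922, cos φ = 0.471395, sin λ = -0.636786, cos λ = -0.771041.
North component: ΔN = −sin φ cos λ·ΔX − sin φ sin λ·ΔY + cos φ·ΔZ = −(0.881922)(-0.771041)(452) − (0.881922)(-0.636786)(-607) + (0.471395)(-128) = -93.87 m.
1° of latitude spans 111100 m, so Δφ = -93.87 / 111100 × 3600 = -3.042″.

Δφ = -3.0″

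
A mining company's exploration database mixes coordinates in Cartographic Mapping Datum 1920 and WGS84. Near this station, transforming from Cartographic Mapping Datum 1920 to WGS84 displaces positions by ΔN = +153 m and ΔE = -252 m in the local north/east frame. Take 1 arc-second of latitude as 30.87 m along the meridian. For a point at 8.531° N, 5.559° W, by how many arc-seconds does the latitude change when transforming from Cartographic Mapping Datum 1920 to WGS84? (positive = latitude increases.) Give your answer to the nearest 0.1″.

1″ of latitude = 30.87 m, so Δφ = 153.0 / 30.87 = 4.956″.

Δφ = 5.0″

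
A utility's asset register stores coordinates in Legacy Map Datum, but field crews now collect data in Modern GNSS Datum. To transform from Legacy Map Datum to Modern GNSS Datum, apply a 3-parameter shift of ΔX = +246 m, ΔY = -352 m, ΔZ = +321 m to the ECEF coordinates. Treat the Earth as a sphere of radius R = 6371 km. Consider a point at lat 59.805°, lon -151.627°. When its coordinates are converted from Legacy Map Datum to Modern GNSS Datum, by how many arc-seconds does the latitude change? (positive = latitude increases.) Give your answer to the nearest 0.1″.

sin φ = 0.864319, cos φ = 0.502945, sin λ = -0.475210, cos λ = -0.879873.
North component: ΔN = −sin φ cos λ·ΔX − sin φ sin λ·ΔY + cos φ·ΔZ = −(0.864319)(-0.879873)(246) − (0.864319)(-0.475210)(-352) + (0.502945)(321) = 203.95 m.
1° of latitude spans πR/180 = 111195 m, so Δφ = 203.95 / 111195 × 3600 = 6.603″.

Δφ = 6.6″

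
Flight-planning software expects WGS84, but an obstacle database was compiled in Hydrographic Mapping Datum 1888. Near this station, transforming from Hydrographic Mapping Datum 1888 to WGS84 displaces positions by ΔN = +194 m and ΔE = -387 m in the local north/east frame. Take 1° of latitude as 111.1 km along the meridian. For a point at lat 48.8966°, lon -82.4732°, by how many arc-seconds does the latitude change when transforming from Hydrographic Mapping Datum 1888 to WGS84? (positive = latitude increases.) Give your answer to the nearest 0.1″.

Δφ = 6.3″

1° of latitude = 111.1 km, so Δφ = 194.0 / 111100 = 0.0017462° = 6.286″.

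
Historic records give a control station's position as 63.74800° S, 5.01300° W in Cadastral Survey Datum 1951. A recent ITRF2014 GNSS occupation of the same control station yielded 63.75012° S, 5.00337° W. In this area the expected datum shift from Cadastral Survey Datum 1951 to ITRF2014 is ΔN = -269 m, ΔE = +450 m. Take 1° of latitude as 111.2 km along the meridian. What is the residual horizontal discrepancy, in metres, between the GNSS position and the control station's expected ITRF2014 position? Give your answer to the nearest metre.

Observed coordinate differences: Δφ = -0.00212°, Δλ = +0.00963°.
Converting to metres (1° lat = 111200 m, cos φ = 0.442320): observed ΔN = -235.7 m, observed ΔE = 473.7 m.
Subtracting the expected shift leaves a residual of -235.7 − (-269) = 33.3 m north and 473.7 − (450) = 23.7 m east.
Residual distance = √(33.3² + 23.7²) = 40.8 m.

41 m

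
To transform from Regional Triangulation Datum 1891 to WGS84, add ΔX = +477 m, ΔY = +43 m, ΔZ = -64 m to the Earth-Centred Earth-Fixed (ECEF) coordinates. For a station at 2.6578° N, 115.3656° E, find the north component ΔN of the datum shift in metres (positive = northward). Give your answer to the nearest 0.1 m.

The local north axis is (−sin φ cos λ, −sin φ sin λ, cos φ), giving ΔN = 9.476 − 1.802 − 63.931 = -56.26 m.

ΔN = -56.3 m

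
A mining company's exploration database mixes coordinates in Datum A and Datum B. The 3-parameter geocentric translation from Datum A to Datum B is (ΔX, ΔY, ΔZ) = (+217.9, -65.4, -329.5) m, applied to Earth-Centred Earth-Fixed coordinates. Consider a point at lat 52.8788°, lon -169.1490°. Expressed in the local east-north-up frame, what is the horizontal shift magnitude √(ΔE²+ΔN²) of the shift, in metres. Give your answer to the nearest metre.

At φ = 52.8788°, λ = -169.1490°: sin φ = 0.797361, cos φ = 0.603503, sin λ = -0.188256, cos λ = -0.982120.
ΔE = −sin λ·ΔX + cos λ·ΔY = −(-0.188256)·(217.9) + (-0.982120)·(-65.4) = 105.25 m.
ΔN = −sin φ cos λ·ΔX − sin φ sin λ·ΔY + cos φ·ΔZ = −(0.797361)(-0.982120)(217.9) − (0.797361)(-0.188256)(-65.4) + (0.603503)(-329.5) = -38.03 m.
Horizontal magnitude = √(ΔE² + ΔN²) = √(105.25² + (-38.03)²) = 111.91 m.

112 m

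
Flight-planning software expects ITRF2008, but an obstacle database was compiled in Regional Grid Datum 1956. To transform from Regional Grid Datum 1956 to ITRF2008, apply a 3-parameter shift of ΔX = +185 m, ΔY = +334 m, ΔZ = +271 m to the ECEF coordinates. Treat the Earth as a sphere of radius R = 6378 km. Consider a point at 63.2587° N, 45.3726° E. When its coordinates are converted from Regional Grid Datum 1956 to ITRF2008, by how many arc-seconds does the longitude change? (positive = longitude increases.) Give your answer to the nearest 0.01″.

sin φ = 0.893047, cos φ = 0.449963, sin λ = 0.711690, cos λ = 0.702493.
East component: ΔE = −sin λ·ΔX + cos λ·ΔY = −(0.711690)(185) + (0.702493)(334) = 102.97 m.
1° of latitude spans πR/180 = 111317 m; at latitude φ, 1° of longitude spans that × cos φ = 50088.6 m, so Δλ = 102.97 / 50088.6 × 3600 = 7.401″.

Δλ = 7.40″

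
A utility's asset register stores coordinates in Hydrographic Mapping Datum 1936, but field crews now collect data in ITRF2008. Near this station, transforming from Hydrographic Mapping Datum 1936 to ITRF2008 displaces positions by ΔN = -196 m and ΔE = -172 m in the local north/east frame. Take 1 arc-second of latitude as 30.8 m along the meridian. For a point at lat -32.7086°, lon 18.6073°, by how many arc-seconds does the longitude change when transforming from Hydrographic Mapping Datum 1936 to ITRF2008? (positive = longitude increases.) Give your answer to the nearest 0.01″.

At latitude -32.7086°, cos φ = 0.841430.
1″ of longitude at this latitude = 30.80 × cos φ = 25.9160 m, so Δλ = -172.0 / 25.9160 = -6.637″.

Δλ = -6.64″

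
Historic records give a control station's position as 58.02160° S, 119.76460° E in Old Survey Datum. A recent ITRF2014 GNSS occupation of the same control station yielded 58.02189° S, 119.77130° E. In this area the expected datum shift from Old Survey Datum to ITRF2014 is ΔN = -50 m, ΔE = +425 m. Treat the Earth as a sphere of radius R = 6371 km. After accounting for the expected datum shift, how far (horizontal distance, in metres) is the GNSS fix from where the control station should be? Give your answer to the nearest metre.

Observed coordinate differences: Δφ = -0.00029°, Δλ = +0.00670°.
Converting to metres (1° lat = 111195 m, cos φ = 0.529600): observed ΔN = -32.2 m, observed ΔE = 394.6 m.
Subtracting the expected shift leaves a residual of -32.2 − (-50) = 17.8 m north and 394.6 − (425) = -30.4 m east.
Residual distance = √(17.8² + (-30.4)²) = 35.2 m.

35 m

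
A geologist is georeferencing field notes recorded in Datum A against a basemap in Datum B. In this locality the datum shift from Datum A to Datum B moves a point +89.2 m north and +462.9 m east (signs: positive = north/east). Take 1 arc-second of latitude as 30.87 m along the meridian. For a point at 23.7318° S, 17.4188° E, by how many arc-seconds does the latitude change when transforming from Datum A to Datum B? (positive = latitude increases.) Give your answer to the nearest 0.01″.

1″ of latitude = 30.87 m, so Δφ = 89.2 / 30.87 = 2.890″.

Δφ = 2.89″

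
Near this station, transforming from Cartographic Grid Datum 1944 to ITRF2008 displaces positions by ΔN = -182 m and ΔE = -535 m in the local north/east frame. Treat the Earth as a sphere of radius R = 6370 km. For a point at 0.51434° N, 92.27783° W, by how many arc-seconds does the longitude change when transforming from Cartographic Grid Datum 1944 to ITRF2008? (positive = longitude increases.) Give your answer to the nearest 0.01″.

Δλ = -17.32″

At latitude 0.51434°, cos φ = 0.999960.
One radian of longitude at latitude φ spans R cos φ, so Δλ = ΔE / (R cos φ) = -535.0 / (6370000 × 0.999960) = -8.3991e-05 rad = -17.324″.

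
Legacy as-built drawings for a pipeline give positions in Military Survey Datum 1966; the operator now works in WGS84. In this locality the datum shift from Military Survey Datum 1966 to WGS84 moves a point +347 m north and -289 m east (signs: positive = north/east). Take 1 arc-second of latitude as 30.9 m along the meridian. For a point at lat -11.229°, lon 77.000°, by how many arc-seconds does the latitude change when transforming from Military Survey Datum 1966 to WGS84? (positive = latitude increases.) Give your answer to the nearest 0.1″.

Δφ = 11.2″

1″ of latitude = 30.90 m, so Δφ = 347.0 / 30.90 = 11.230″.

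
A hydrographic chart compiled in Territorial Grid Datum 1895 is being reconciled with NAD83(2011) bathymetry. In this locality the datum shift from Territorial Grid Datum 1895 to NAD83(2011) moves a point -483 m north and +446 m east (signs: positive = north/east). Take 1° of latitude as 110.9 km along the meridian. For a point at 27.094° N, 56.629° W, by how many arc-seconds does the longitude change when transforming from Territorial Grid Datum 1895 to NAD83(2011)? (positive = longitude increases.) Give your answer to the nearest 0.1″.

Δλ = 16.3″

At latitude 27.094°, cos φ = 0.890261.
1° of longitude at this latitude = 110.9 × cos φ = 98.73 km, so Δλ = 446.0 / 98729.9 = 0.0045174° = 16.263″.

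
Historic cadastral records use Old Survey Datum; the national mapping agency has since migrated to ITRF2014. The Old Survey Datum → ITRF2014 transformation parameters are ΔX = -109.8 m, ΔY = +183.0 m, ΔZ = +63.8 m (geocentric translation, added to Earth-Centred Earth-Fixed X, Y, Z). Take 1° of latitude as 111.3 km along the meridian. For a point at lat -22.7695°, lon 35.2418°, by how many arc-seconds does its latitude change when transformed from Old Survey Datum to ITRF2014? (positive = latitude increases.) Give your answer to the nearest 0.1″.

sin φ = -0.387025, cos φ = 0.922069, sin λ = 0.577028, cos λ = 0.816724.
North component: ΔN = −sin φ cos λ·ΔX − sin φ sin λ·ΔY + cos φ·ΔZ = −(-0.387025)(0.816724)(-109.8) − (-0.387025)(0.577028)(183.0) + (0.922069)(63.8) = 64.99 m.
1° of latitude spans 111300 m, so Δφ = 64.99 / 111300 × 3600 = 2.102″.

Δφ = 2.1″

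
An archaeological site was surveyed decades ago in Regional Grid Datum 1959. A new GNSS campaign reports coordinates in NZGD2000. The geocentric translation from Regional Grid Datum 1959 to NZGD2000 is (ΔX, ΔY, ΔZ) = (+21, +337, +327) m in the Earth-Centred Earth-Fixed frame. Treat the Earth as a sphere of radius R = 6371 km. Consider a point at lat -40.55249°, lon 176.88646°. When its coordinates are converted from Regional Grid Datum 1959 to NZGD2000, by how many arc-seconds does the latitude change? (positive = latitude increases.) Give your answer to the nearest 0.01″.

Δφ = 7.99″

sin φ = -0.650144, cos φ = 0.759811, sin λ = 0.054315, cos λ = -0.998524.
North component: ΔN = −sin φ cos λ·ΔX − sin φ sin λ·ΔY + cos φ·ΔZ = −(-0.650144)(-0.998524)(21) − (-0.650144)(0.054315)(337) + (0.759811)(327) = 246.73 m.
1° of latitude spans πR/180 = 111195 m, so Δφ = 246.73 / 111195 × 3600 = 7.988″.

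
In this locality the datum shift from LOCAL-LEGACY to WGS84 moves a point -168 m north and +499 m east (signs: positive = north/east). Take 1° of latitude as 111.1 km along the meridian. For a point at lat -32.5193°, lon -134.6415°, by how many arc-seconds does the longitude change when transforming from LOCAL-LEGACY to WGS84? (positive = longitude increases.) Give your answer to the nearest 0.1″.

At latitude -32.5193°, cos φ = 0.843210.
1° of longitude at this latitude = 111.1 × cos φ = 93.68 km, so Δλ = 499.0 / 93680.7 = 0.0053266° = 19.176″.

Δλ = 19.2″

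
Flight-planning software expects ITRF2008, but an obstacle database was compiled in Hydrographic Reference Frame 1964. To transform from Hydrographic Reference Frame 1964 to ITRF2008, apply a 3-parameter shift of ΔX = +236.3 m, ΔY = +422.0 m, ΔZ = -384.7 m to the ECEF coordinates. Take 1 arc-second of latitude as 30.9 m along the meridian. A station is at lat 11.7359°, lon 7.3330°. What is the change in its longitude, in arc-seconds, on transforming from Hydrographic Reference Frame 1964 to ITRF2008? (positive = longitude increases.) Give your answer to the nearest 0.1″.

sin φ = 0.203401, cos φ = 0.979096, sin λ = 0.127636, cos λ = 0.991821.
East component: ΔE = −sin λ·ΔX + cos λ·ΔY = −(0.127636)(236.3) + (0.991821)(422.0) = 388.39 m.
1° of latitude spans 3600 × 30.90 = 111240 m; at latitude φ, 1° of longitude spans that × cos φ = 108914.6 m, so Δλ = 388.39 / 108914.6 × 3600 = 12.838″.

Δλ = 12.8″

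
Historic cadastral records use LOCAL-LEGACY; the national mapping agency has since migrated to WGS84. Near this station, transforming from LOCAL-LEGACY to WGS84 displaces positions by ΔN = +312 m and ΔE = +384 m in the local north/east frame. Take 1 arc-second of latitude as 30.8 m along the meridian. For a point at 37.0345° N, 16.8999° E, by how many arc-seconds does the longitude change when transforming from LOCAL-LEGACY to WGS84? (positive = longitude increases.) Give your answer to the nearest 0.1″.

Δλ = 15.6″

At latitude 37.0345°, cos φ = 0.798273.
1″ of longitude at this latitude = 30.80 × cos φ = 24.5868 m, so Δλ = 384.0 / 24.5868 = 15.618″.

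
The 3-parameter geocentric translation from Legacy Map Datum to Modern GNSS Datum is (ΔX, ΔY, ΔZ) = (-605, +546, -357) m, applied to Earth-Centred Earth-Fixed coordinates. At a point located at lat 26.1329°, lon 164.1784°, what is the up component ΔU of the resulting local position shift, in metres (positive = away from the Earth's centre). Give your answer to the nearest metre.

ΔU = 499 m

The local up (radial) axis is (cos φ cos λ, cos φ sin λ, sin φ), giving ΔU = 522.577 + 133.646 − 157.242 = 498.98 m.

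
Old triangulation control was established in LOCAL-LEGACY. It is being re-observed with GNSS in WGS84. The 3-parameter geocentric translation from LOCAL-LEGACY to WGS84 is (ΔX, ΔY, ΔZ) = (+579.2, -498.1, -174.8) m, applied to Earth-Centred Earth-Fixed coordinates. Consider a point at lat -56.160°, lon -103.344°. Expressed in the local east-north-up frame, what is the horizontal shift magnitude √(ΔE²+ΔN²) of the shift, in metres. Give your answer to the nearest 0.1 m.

705.8 m

At φ = -56.160°, λ = -103.344°: sin φ = -0.830596, cos φ = 0.556876, sin λ = -0.973002, cos λ = -0.230797.
ΔE = −sin λ·ΔX + cos λ·ΔY = −(-0.973002)·(579.2) + (-0.230797)·(-498.1) = 678.52 m.
ΔN = −sin φ cos λ·ΔX − sin φ sin λ·ΔY + cos φ·ΔZ = −(-0.830596)(-0.230797)(579.2) − (-0.830596)(-0.973002)(-498.1) + (0.556876)(-174.8) = 194.18 m.
Horizontal magnitude = √(ΔE² + ΔN²) = √(678.52² + 194.18²) = 705.76 m.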